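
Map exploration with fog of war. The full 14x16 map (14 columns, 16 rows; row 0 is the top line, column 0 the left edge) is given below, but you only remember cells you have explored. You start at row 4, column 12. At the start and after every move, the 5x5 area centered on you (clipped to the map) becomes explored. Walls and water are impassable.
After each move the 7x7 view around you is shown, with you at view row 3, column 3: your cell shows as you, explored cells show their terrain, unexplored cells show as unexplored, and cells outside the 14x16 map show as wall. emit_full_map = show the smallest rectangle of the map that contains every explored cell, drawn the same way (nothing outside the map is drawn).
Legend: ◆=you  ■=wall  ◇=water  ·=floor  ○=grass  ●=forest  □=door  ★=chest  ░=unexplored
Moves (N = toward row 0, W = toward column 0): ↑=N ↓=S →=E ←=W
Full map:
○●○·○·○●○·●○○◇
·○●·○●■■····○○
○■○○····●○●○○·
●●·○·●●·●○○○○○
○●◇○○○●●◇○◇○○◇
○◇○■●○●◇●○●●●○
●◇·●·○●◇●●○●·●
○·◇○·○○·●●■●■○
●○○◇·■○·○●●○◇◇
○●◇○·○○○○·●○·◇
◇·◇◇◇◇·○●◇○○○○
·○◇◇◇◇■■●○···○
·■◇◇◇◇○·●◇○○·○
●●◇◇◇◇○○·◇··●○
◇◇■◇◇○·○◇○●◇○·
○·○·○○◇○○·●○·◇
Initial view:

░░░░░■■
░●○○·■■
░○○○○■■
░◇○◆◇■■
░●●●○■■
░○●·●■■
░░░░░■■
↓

░●○○·■■
░○○○○■■
░◇○○◇■■
░●●◆○■■
░○●·●■■
░■●■○■■
░░░░░■■

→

●○○·■■■
○○○○■■■
◇○○◇■■■
●●●◆■■■
○●·●■■■
■●■○■■■
░░░░■■■

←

░●○○·■■
░○○○○■■
░◇○○◇■■
░●●◆○■■
░○●·●■■
░■●■○■■
░░░░░■■

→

●○○·■■■
○○○○■■■
◇○○◇■■■
●●●◆■■■
○●·●■■■
■●■○■■■
░░░░■■■

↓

○○○○■■■
◇○○◇■■■
●●●○■■■
○●·◆■■■
■●■○■■■
░○◇◇■■■
░░░░■■■

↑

●○○·■■■
○○○○■■■
◇○○◇■■■
●●●◆■■■
○●·●■■■
■●■○■■■
░○◇◇■■■

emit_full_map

●○○·
○○○○
◇○○◇
●●●◆
○●·●
■●■○
░○◇◇

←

░●○○·■■
░○○○○■■
░◇○○◇■■
░●●◆○■■
░○●·●■■
░■●■○■■
░░○◇◇■■

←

░░●○○·■
░○○○○○■
░○◇○○◇■
░○●◆●○■
░●○●·●■
░●■●■○■
░░░○◇◇■

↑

░░░░░░■
░○●○○·■
░○○○○○■
░○◇◆○◇■
░○●●●○■
░●○●·●■
░●■●■○■

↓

░○●○○·■
░○○○○○■
░○◇○○◇■
░○●◆●○■
░●○●·●■
░●■●■○■
░░░○◇◇■

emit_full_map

○●○○·
○○○○○
○◇○○◇
○●◆●○
●○●·●
●■●■○
░░○◇◇


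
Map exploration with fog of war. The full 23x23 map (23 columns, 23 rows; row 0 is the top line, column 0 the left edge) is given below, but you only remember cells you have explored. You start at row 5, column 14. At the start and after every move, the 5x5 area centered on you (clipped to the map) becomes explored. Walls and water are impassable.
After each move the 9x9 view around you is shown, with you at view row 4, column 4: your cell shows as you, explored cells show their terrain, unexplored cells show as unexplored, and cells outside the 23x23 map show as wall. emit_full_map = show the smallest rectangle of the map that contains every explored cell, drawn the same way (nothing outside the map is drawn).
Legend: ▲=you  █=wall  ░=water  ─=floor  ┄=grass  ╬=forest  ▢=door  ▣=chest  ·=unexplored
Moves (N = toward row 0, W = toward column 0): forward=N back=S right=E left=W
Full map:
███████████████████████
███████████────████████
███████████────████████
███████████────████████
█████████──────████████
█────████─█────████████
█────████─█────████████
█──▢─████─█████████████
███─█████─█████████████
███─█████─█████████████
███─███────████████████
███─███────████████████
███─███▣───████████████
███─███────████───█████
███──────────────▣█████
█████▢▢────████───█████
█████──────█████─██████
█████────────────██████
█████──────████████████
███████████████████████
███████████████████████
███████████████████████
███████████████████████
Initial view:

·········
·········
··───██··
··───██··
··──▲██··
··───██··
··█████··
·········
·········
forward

·········
·········
··───██··
··───██··
··──▲██··
··───██··
··───██··
··█████··
·········

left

·········
·········
··────██·
··────██·
··──▲─██·
··────██·
··────██·
···█████·
·········

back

·········
··────██·
··────██·
··────██·
··──▲─██·
··────██·
··██████·
·········
·········

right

·········
·────██··
·────██··
·────██··
·───▲██··
·────██··
·██████··
·········
·········

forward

·········
·········
·────██··
·────██··
·───▲██··
·────██··
·────██··
·██████··
·········

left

·········
·········
··────██·
··────██·
··──▲─██·
··────██·
··────██·
··██████·
·········

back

·········
··────██·
··────██·
··────██·
··──▲─██·
··────██·
··██████·
·········
·········

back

··────██·
··────██·
··────██·
··────██·
··──▲─██·
··██████·
··█████··
·········
·········

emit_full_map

────██
────██
────██
────██
──▲─██
██████
█████·

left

···────██
···────██
··─────██
··█────██
··█─▲──██
··███████
··██████·
·········
·········

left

····────█
····────█
··──────█
··─█────█
··─█▲───█
··─██████
··─██████
·········
·········

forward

·········
····────█
··██────█
··──────█
··─█▲───█
··─█────█
··─██████
··─██████
·········

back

····────█
··██────█
··──────█
··─█────█
··─█▲───█
··─██████
··─██████
·········
·········

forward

·········
····────█
··██────█
··──────█
··─█▲───█
··─█────█
··─██████
··─██████
·········

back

····────█
··██────█
··──────█
··─█────█
··─█▲───█
··─██████
··─██████
·········
·········

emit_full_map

··────██
██────██
──────██
─█────██
─█▲───██
─███████
─██████·


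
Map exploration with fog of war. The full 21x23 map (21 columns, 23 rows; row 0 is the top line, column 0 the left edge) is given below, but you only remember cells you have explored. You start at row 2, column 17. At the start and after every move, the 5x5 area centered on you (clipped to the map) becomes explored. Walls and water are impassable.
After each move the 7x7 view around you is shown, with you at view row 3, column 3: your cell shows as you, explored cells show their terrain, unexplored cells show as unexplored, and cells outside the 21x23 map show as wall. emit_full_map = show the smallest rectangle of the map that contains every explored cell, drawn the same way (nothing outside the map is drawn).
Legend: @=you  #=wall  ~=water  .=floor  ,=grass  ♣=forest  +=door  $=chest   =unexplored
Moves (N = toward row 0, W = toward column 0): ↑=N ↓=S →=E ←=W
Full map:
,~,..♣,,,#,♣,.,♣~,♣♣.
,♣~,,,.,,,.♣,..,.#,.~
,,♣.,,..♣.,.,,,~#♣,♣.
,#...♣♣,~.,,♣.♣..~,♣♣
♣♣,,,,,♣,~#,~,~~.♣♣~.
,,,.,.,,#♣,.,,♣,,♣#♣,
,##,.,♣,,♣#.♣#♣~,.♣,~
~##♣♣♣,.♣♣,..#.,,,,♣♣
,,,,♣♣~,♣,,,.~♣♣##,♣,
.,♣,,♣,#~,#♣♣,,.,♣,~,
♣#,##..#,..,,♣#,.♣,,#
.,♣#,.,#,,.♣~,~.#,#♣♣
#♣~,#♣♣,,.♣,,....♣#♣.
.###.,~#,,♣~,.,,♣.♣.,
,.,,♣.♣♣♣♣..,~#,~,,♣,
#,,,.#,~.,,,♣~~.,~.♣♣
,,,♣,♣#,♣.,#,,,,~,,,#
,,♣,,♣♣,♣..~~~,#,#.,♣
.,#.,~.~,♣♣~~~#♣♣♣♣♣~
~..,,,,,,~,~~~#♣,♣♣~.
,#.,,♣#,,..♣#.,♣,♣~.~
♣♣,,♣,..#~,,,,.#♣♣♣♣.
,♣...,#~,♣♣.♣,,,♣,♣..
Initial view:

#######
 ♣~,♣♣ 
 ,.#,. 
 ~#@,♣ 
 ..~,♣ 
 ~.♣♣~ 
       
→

#######
♣~,♣♣.#
,.#,.~#
~#♣@♣.#
..~,♣♣#
~.♣♣~.#
      #

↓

♣~,♣♣.#
,.#,.~#
~#♣,♣.#
..~@♣♣#
~.♣♣~.#
 ,♣#♣,#
      #

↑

#######
♣~,♣♣.#
,.#,.~#
~#♣@♣.#
..~,♣♣#
~.♣♣~.#
 ,♣#♣,#

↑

#######
#######
♣~,♣♣.#
,.#@.~#
~#♣,♣.#
..~,♣♣#
~.♣♣~.#

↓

#######
♣~,♣♣.#
,.#,.~#
~#♣@♣.#
..~,♣♣#
~.♣♣~.#
 ,♣#♣,#

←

#######
 ♣~,♣♣.
 ,.#,.~
 ~#@,♣.
 ..~,♣♣
 ~.♣♣~.
  ,♣#♣,


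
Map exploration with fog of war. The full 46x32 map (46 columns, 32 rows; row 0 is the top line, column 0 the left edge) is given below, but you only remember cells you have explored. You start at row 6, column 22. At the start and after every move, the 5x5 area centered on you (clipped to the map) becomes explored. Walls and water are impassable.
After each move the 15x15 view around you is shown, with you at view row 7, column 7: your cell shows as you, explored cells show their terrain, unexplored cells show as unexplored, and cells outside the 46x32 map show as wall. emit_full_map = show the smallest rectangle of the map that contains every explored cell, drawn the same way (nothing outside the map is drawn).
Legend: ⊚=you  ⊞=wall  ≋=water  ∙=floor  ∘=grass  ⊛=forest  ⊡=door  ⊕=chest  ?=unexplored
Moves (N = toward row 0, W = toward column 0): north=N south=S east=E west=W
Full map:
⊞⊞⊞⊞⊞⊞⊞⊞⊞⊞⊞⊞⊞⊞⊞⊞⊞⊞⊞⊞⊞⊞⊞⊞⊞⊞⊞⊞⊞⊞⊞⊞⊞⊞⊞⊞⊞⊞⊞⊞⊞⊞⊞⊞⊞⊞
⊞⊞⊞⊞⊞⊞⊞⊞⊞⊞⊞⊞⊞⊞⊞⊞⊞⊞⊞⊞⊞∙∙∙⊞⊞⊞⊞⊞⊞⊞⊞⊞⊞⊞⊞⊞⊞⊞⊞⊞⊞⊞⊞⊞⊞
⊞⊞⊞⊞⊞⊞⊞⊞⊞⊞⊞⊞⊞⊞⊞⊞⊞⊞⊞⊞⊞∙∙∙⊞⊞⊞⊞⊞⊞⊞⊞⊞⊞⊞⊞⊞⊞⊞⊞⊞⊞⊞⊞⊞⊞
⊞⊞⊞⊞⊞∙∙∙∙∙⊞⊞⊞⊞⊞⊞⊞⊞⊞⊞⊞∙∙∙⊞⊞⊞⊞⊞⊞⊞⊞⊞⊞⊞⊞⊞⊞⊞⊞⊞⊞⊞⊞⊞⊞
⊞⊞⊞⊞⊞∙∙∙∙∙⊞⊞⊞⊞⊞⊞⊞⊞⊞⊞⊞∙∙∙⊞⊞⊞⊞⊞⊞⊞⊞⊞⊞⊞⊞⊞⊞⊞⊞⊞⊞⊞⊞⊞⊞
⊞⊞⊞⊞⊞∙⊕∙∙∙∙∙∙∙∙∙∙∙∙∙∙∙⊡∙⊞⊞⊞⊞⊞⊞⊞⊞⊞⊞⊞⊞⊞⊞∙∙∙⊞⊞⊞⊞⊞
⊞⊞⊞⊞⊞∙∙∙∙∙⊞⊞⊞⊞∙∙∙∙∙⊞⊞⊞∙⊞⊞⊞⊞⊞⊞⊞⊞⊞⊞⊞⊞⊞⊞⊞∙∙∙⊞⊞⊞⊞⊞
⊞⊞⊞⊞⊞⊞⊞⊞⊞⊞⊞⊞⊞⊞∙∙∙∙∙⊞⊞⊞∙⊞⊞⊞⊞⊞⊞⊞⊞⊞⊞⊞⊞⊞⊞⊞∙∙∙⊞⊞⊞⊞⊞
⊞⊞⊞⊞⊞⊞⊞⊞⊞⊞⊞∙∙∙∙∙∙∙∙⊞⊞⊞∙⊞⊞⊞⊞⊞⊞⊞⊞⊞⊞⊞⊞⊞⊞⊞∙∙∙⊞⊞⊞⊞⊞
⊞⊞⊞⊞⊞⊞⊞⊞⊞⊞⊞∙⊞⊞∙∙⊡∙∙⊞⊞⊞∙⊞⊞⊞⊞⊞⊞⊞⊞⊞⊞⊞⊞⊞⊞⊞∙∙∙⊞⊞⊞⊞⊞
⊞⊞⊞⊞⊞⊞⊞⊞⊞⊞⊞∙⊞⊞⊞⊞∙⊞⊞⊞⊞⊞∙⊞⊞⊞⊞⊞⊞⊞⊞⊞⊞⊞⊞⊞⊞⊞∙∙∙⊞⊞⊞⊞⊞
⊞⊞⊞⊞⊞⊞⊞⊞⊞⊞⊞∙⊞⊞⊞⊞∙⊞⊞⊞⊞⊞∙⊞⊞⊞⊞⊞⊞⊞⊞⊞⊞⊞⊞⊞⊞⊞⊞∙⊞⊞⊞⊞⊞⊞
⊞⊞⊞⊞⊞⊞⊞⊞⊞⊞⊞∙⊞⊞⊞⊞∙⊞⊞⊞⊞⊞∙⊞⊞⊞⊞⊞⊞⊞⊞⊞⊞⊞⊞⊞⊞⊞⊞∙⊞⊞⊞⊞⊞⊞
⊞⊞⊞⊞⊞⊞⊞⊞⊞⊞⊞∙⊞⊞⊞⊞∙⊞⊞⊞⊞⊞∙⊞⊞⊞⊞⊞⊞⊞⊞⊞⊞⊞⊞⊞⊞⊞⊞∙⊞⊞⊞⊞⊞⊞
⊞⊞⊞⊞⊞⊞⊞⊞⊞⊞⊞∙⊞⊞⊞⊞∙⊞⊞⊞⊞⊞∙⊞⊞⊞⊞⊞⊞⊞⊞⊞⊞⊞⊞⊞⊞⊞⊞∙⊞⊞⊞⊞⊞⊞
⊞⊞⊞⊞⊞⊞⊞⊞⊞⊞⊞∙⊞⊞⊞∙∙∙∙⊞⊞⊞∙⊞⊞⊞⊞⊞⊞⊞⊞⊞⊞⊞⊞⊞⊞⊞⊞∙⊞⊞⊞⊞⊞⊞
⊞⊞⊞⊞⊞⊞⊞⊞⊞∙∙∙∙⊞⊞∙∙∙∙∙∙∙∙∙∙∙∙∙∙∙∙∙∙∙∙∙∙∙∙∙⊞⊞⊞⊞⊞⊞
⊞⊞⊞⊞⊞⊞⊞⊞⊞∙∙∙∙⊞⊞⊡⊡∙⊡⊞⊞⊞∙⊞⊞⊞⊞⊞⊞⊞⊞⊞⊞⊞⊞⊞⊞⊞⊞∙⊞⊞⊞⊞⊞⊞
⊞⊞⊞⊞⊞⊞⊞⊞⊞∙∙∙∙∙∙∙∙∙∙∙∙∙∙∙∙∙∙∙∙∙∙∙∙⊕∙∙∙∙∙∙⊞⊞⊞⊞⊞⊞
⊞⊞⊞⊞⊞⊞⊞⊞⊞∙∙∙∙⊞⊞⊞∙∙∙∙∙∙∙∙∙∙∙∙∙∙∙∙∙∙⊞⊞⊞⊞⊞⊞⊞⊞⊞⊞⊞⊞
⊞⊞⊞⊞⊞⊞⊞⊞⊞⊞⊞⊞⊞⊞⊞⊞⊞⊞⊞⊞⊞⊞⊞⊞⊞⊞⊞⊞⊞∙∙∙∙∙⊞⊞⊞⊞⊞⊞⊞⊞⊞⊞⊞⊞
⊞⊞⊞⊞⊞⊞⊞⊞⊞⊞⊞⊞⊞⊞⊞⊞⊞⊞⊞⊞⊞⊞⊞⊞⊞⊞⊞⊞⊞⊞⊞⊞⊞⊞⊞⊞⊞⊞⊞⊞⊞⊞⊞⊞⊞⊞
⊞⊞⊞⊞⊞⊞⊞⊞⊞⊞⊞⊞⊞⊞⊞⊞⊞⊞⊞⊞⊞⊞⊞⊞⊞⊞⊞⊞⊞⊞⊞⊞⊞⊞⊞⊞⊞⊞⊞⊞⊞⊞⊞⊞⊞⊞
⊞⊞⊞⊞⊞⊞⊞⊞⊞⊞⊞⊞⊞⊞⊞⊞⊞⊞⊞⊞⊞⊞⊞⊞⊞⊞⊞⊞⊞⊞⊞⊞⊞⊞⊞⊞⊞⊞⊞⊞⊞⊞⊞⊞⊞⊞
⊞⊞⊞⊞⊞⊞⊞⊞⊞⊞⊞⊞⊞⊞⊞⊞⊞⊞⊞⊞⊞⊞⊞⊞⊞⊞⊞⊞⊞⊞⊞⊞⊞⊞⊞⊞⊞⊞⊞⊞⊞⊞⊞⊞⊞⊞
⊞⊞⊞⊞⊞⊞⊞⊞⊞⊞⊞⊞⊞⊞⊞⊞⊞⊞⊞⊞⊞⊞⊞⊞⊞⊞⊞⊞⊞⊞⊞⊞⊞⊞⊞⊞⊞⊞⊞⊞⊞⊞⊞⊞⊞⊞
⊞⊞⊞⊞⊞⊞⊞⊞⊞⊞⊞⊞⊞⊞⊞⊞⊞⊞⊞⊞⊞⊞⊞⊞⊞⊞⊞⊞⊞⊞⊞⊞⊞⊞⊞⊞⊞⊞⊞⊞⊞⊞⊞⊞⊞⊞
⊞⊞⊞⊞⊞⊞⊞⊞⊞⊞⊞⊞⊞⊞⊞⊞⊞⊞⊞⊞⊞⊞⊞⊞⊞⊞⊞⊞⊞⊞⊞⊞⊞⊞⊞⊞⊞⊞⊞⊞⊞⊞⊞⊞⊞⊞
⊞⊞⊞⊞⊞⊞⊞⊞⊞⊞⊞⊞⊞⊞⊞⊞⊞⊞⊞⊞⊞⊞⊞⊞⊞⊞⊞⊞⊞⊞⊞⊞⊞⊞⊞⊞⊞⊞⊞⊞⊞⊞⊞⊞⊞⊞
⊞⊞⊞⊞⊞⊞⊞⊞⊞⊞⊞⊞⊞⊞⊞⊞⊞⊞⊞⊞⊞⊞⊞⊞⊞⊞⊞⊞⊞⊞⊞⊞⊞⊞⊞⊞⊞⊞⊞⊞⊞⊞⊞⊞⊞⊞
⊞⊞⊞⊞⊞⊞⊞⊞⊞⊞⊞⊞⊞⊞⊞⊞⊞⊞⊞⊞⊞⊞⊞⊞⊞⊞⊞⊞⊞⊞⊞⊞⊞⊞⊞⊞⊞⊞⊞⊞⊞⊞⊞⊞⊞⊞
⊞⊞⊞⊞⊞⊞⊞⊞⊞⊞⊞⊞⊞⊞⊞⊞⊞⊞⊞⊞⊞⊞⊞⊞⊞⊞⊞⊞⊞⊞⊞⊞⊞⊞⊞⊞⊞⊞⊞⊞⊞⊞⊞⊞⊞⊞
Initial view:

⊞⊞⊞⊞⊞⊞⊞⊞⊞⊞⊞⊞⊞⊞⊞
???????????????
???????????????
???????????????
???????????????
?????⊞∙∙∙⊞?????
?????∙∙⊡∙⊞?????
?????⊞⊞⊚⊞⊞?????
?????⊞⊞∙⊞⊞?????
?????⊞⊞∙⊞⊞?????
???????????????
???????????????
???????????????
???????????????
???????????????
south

???????????????
???????????????
???????????????
???????????????
?????⊞∙∙∙⊞?????
?????∙∙⊡∙⊞?????
?????⊞⊞∙⊞⊞?????
?????⊞⊞⊚⊞⊞?????
?????⊞⊞∙⊞⊞?????
?????⊞⊞∙⊞⊞?????
???????????????
???????????????
???????????????
???????????????
???????????????

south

???????????????
???????????????
???????????????
?????⊞∙∙∙⊞?????
?????∙∙⊡∙⊞?????
?????⊞⊞∙⊞⊞?????
?????⊞⊞∙⊞⊞?????
?????⊞⊞⊚⊞⊞?????
?????⊞⊞∙⊞⊞?????
?????⊞⊞∙⊞⊞?????
???????????????
???????????????
???????????????
???????????????
???????????????

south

???????????????
???????????????
?????⊞∙∙∙⊞?????
?????∙∙⊡∙⊞?????
?????⊞⊞∙⊞⊞?????
?????⊞⊞∙⊞⊞?????
?????⊞⊞∙⊞⊞?????
?????⊞⊞⊚⊞⊞?????
?????⊞⊞∙⊞⊞?????
?????⊞⊞∙⊞⊞?????
???????????????
???????????????
???????????????
???????????????
???????????????

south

???????????????
?????⊞∙∙∙⊞?????
?????∙∙⊡∙⊞?????
?????⊞⊞∙⊞⊞?????
?????⊞⊞∙⊞⊞?????
?????⊞⊞∙⊞⊞?????
?????⊞⊞∙⊞⊞?????
?????⊞⊞⊚⊞⊞?????
?????⊞⊞∙⊞⊞?????
?????⊞⊞∙⊞⊞?????
???????????????
???????????????
???????????????
???????????????
???????????????

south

?????⊞∙∙∙⊞?????
?????∙∙⊡∙⊞?????
?????⊞⊞∙⊞⊞?????
?????⊞⊞∙⊞⊞?????
?????⊞⊞∙⊞⊞?????
?????⊞⊞∙⊞⊞?????
?????⊞⊞∙⊞⊞?????
?????⊞⊞⊚⊞⊞?????
?????⊞⊞∙⊞⊞?????
?????⊞⊞∙⊞⊞?????
???????????????
???????????????
???????????????
???????????????
???????????????

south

?????∙∙⊡∙⊞?????
?????⊞⊞∙⊞⊞?????
?????⊞⊞∙⊞⊞?????
?????⊞⊞∙⊞⊞?????
?????⊞⊞∙⊞⊞?????
?????⊞⊞∙⊞⊞?????
?????⊞⊞∙⊞⊞?????
?????⊞⊞⊚⊞⊞?????
?????⊞⊞∙⊞⊞?????
?????⊞⊞∙⊞⊞?????
???????????????
???????????????
???????????????
???????????????
???????????????

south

?????⊞⊞∙⊞⊞?????
?????⊞⊞∙⊞⊞?????
?????⊞⊞∙⊞⊞?????
?????⊞⊞∙⊞⊞?????
?????⊞⊞∙⊞⊞?????
?????⊞⊞∙⊞⊞?????
?????⊞⊞∙⊞⊞?????
?????⊞⊞⊚⊞⊞?????
?????⊞⊞∙⊞⊞?????
?????⊞⊞∙⊞⊞?????
???????????????
???????????????
???????????????
???????????????
???????????????

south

?????⊞⊞∙⊞⊞?????
?????⊞⊞∙⊞⊞?????
?????⊞⊞∙⊞⊞?????
?????⊞⊞∙⊞⊞?????
?????⊞⊞∙⊞⊞?????
?????⊞⊞∙⊞⊞?????
?????⊞⊞∙⊞⊞?????
?????⊞⊞⊚⊞⊞?????
?????⊞⊞∙⊞⊞?????
?????∙∙∙∙∙?????
???????????????
???????????????
???????????????
???????????????
???????????????

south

?????⊞⊞∙⊞⊞?????
?????⊞⊞∙⊞⊞?????
?????⊞⊞∙⊞⊞?????
?????⊞⊞∙⊞⊞?????
?????⊞⊞∙⊞⊞?????
?????⊞⊞∙⊞⊞?????
?????⊞⊞∙⊞⊞?????
?????⊞⊞⊚⊞⊞?????
?????∙∙∙∙∙?????
?????⊞⊞∙⊞⊞?????
???????????????
???????????????
???????????????
???????????????
???????????????

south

?????⊞⊞∙⊞⊞?????
?????⊞⊞∙⊞⊞?????
?????⊞⊞∙⊞⊞?????
?????⊞⊞∙⊞⊞?????
?????⊞⊞∙⊞⊞?????
?????⊞⊞∙⊞⊞?????
?????⊞⊞∙⊞⊞?????
?????∙∙⊚∙∙?????
?????⊞⊞∙⊞⊞?????
?????∙∙∙∙∙?????
???????????????
???????????????
???????????????
???????????????
???????????????

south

?????⊞⊞∙⊞⊞?????
?????⊞⊞∙⊞⊞?????
?????⊞⊞∙⊞⊞?????
?????⊞⊞∙⊞⊞?????
?????⊞⊞∙⊞⊞?????
?????⊞⊞∙⊞⊞?????
?????∙∙∙∙∙?????
?????⊞⊞⊚⊞⊞?????
?????∙∙∙∙∙?????
?????∙∙∙∙∙?????
???????????????
???????????????
???????????????
???????????????
???????????????

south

?????⊞⊞∙⊞⊞?????
?????⊞⊞∙⊞⊞?????
?????⊞⊞∙⊞⊞?????
?????⊞⊞∙⊞⊞?????
?????⊞⊞∙⊞⊞?????
?????∙∙∙∙∙?????
?????⊞⊞∙⊞⊞?????
?????∙∙⊚∙∙?????
?????∙∙∙∙∙?????
?????⊞⊞⊞⊞⊞?????
???????????????
???????????????
???????????????
???????????????
???????????????

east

????⊞⊞∙⊞⊞??????
????⊞⊞∙⊞⊞??????
????⊞⊞∙⊞⊞??????
????⊞⊞∙⊞⊞??????
????⊞⊞∙⊞⊞??????
????∙∙∙∙∙∙?????
????⊞⊞∙⊞⊞⊞?????
????∙∙∙⊚∙∙?????
????∙∙∙∙∙∙?????
????⊞⊞⊞⊞⊞⊞?????
???????????????
???????????????
???????????????
???????????????
???????????????

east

???⊞⊞∙⊞⊞???????
???⊞⊞∙⊞⊞???????
???⊞⊞∙⊞⊞???????
???⊞⊞∙⊞⊞???????
???⊞⊞∙⊞⊞???????
???∙∙∙∙∙∙∙?????
???⊞⊞∙⊞⊞⊞⊞?????
???∙∙∙∙⊚∙∙?????
???∙∙∙∙∙∙∙?????
???⊞⊞⊞⊞⊞⊞⊞?????
???????????????
???????????????
???????????????
???????????????
???????????????

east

??⊞⊞∙⊞⊞????????
??⊞⊞∙⊞⊞????????
??⊞⊞∙⊞⊞????????
??⊞⊞∙⊞⊞????????
??⊞⊞∙⊞⊞????????
??∙∙∙∙∙∙∙∙?????
??⊞⊞∙⊞⊞⊞⊞⊞?????
??∙∙∙∙∙⊚∙∙?????
??∙∙∙∙∙∙∙∙?????
??⊞⊞⊞⊞⊞⊞⊞⊞?????
???????????????
???????????????
???????????????
???????????????
???????????????

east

?⊞⊞∙⊞⊞?????????
?⊞⊞∙⊞⊞?????????
?⊞⊞∙⊞⊞?????????
?⊞⊞∙⊞⊞?????????
?⊞⊞∙⊞⊞?????????
?∙∙∙∙∙∙∙∙∙?????
?⊞⊞∙⊞⊞⊞⊞⊞⊞?????
?∙∙∙∙∙∙⊚∙∙?????
?∙∙∙∙∙∙∙∙∙?????
?⊞⊞⊞⊞⊞⊞⊞⊞⊞?????
???????????????
???????????????
???????????????
???????????????
???????????????

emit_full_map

⊞∙∙∙⊞????
∙∙⊡∙⊞????
⊞⊞∙⊞⊞????
⊞⊞∙⊞⊞????
⊞⊞∙⊞⊞????
⊞⊞∙⊞⊞????
⊞⊞∙⊞⊞????
⊞⊞∙⊞⊞????
⊞⊞∙⊞⊞????
⊞⊞∙⊞⊞????
⊞⊞∙⊞⊞????
⊞⊞∙⊞⊞????
∙∙∙∙∙∙∙∙∙
⊞⊞∙⊞⊞⊞⊞⊞⊞
∙∙∙∙∙∙⊚∙∙
∙∙∙∙∙∙∙∙∙
⊞⊞⊞⊞⊞⊞⊞⊞⊞


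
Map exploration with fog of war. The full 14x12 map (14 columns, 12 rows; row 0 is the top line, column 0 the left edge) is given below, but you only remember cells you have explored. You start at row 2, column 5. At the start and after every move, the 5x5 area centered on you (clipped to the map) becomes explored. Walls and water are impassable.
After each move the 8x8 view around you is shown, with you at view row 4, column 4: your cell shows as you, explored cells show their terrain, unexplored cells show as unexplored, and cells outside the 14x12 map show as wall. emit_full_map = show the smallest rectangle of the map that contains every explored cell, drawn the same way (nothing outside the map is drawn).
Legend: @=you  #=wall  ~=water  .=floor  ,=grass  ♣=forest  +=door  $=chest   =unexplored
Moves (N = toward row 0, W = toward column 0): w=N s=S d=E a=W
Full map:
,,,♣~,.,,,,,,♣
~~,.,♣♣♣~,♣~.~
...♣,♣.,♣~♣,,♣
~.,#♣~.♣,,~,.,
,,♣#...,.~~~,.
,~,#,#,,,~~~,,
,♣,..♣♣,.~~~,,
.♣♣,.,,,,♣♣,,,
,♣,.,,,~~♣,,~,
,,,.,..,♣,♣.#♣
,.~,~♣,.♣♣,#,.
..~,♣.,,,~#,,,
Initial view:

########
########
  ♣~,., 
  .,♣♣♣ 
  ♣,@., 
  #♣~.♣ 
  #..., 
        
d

########
########
 ♣~,.,, 
 .,♣♣♣~ 
 ♣,♣@,♣ 
 #♣~.♣, 
 #...,. 
        

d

########
########
♣~,.,,, 
.,♣♣♣~, 
♣,♣.@♣~ 
#♣~.♣,, 
#...,.~ 
        

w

########
########
########
♣~,.,,, 
.,♣♣@~, 
♣,♣.,♣~ 
#♣~.♣,, 
#...,.~ 

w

########
########
########
########
♣~,.@,, 
.,♣♣♣~, 
♣,♣.,♣~ 
#♣~.♣,, 

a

########
########
########
########
 ♣~,@,,,
 .,♣♣♣~,
 ♣,♣.,♣~
 #♣~.♣,,

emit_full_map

♣~,@,,,
.,♣♣♣~,
♣,♣.,♣~
#♣~.♣,,
#...,.~

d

########
########
########
########
♣~,.@,, 
.,♣♣♣~, 
♣,♣.,♣~ 
#♣~.♣,, 

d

########
########
########
########
~,.,@,, 
,♣♣♣~,♣ 
,♣.,♣~♣ 
♣~.♣,,  

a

########
########
########
########
♣~,.@,,,
.,♣♣♣~,♣
♣,♣.,♣~♣
#♣~.♣,, 

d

########
########
########
########
~,.,@,, 
,♣♣♣~,♣ 
,♣.,♣~♣ 
♣~.♣,,  

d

########
########
########
########
,.,,@,, 
♣♣♣~,♣~ 
♣.,♣~♣, 
~.♣,,   

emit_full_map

♣~,.,,@,,
.,♣♣♣~,♣~
♣,♣.,♣~♣,
#♣~.♣,,  
#...,.~  

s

########
########
########
,.,,,,, 
♣♣♣~@♣~ 
♣.,♣~♣, 
~.♣,,~, 
..,.~   

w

########
########
########
########
,.,,@,, 
♣♣♣~,♣~ 
♣.,♣~♣, 
~.♣,,~, 

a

########
########
########
########
~,.,@,,,
,♣♣♣~,♣~
,♣.,♣~♣,
♣~.♣,,~,

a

########
########
########
########
♣~,.@,,,
.,♣♣♣~,♣
♣,♣.,♣~♣
#♣~.♣,,~

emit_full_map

♣~,.@,,,,
.,♣♣♣~,♣~
♣,♣.,♣~♣,
#♣~.♣,,~,
#...,.~  

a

########
########
########
########
 ♣~,@,,,
 .,♣♣♣~,
 ♣,♣.,♣~
 #♣~.♣,,

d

########
########
########
########
♣~,.@,,,
.,♣♣♣~,♣
♣,♣.,♣~♣
#♣~.♣,,~


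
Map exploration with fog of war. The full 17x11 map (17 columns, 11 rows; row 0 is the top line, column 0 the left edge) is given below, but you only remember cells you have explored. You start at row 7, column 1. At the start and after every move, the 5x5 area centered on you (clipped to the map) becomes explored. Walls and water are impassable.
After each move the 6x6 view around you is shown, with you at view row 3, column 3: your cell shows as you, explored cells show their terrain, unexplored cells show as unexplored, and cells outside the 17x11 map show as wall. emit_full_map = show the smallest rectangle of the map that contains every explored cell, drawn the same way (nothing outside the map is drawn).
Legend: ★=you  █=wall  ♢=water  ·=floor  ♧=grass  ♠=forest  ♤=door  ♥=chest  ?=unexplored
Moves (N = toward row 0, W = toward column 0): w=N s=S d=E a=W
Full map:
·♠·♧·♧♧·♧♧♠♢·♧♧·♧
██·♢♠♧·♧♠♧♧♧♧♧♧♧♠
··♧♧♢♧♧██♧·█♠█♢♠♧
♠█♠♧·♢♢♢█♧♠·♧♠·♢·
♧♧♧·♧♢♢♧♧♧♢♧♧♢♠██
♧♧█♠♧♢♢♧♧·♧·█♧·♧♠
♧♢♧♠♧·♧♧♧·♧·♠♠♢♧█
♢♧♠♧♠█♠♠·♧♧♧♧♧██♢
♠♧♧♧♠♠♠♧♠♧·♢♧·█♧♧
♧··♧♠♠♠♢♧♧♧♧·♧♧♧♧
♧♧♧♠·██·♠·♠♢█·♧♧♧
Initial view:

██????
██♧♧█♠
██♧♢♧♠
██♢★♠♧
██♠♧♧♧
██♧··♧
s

██♧♧█♠
██♧♢♧♠
██♢♧♠♧
██♠★♧♧
██♧··♧
██♧♧♧♠

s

██♧♢♧♠
██♢♧♠♧
██♠♧♧♧
██♧★·♧
██♧♧♧♠
██████

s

██♢♧♠♧
██♠♧♧♧
██♧··♧
██♧★♧♠
██████
██████

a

███♢♧♠
███♠♧♧
███♧··
███★♧♧
██████
██████

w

███♧♢♧
███♢♧♠
███♠♧♧
███★··
███♧♧♧
██████

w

███♧♧█
███♧♢♧
███♢♧♠
███★♧♧
███♧··
███♧♧♧

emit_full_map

♧♧█♠
♧♢♧♠
♢♧♠♧
★♧♧♧
♧··♧
♧♧♧♠

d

██♧♧█♠
██♧♢♧♠
██♢♧♠♧
██♠★♧♧
██♧··♧
██♧♧♧♠

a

███♧♧█
███♧♢♧
███♢♧♠
███★♧♧
███♧··
███♧♧♧

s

███♧♢♧
███♢♧♠
███♠♧♧
███★··
███♧♧♧
██████

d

██♧♢♧♠
██♢♧♠♧
██♠♧♧♧
██♧★·♧
██♧♧♧♠
██████

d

█♧♢♧♠?
█♢♧♠♧♠
█♠♧♧♧♠
█♧·★♧♠
█♧♧♧♠·
██████


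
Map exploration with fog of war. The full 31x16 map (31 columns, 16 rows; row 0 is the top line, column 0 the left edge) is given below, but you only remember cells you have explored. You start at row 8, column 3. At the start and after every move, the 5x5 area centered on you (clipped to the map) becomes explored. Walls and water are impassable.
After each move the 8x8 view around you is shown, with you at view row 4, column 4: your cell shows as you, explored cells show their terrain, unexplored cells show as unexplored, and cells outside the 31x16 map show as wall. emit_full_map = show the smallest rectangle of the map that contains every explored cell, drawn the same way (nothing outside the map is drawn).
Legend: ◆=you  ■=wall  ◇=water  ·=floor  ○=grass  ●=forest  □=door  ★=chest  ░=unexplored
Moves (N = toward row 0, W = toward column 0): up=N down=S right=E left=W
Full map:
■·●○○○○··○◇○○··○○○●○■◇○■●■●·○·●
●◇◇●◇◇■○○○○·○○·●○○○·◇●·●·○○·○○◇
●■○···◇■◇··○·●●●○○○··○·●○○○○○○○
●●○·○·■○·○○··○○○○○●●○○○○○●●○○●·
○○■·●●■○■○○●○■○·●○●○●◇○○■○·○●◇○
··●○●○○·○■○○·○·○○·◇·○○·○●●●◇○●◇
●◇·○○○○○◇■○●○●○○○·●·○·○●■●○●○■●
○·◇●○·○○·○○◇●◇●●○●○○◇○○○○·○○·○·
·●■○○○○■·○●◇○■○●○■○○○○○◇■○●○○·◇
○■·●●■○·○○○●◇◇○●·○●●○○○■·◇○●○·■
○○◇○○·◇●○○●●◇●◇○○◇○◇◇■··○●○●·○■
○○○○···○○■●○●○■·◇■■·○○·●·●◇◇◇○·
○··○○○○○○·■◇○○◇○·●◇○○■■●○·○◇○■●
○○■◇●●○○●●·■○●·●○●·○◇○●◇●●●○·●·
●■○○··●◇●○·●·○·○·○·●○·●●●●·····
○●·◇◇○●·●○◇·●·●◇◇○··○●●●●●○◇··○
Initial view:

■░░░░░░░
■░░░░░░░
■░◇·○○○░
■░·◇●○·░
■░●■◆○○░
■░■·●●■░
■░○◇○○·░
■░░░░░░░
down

■░░░░░░░
■░◇·○○○░
■░·◇●○·░
■░●■○○○░
■░■·◆●■░
■░○◇○○·░
■░○○○··░
■░░░░░░░

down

■░◇·○○○░
■░·◇●○·░
■░●■○○○░
■░■·●●■░
■░○◇◆○·░
■░○○○··░
■░··○○○░
■░░░░░░░

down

■░·◇●○·░
■░●■○○○░
■░■·●●■░
■░○◇○○·░
■░○○◆··░
■░··○○○░
■░○■◇●●░
■░░░░░░░

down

■░●■○○○░
■░■·●●■░
■░○◇○○·░
■░○○○··░
■░··◆○○░
■░○■◇●●░
■░■○○··░
■░░░░░░░

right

░●■○○○░░
░■·●●■░░
░○◇○○·◇░
░○○○···░
░··○◆○○░
░○■◇●●○░
░■○○··●░
░░░░░░░░

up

░·◇●○·░░
░●■○○○░░
░■·●●■○░
░○◇○○·◇░
░○○○◆··░
░··○○○○░
░○■◇●●○░
░■○○··●░

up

░◇·○○○░░
░·◇●○·░░
░●■○○○○░
░■·●●■○░
░○◇○◆·◇░
░○○○···░
░··○○○○░
░○■◇●●○░

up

░░░░░░░░
░◇·○○○░░
░·◇●○·○░
░●■○○○○░
░■·●◆■○░
░○◇○○·◇░
░○○○···░
░··○○○○░

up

░░░░░░░░
░░░░░░░░
░◇·○○○○░
░·◇●○·○░
░●■○◆○○░
░■·●●■○░
░○◇○○·◇░
░○○○···░

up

░░░░░░░░
░░░░░░░░
░░●○●○○░
░◇·○○○○░
░·◇●◆·○░
░●■○○○○░
░■·●●■○░
░○◇○○·◇░

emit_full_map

░●○●○○
◇·○○○○
·◇●◆·○
●■○○○○
■·●●■○
○◇○○·◇
○○○···
··○○○○
○■◇●●○
■○○··●

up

░░░░░░░░
░░░░░░░░
░░■·●●■░
░░●○●○○░
░◇·○◆○○░
░·◇●○·○░
░●■○○○○░
░■·●●■○░

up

░░░░░░░░
░░░░░░░░
░░○·○·■░
░░■·●●■░
░░●○◆○○░
░◇·○○○○░
░·◇●○·○░
░●■○○○○░

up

░░░░░░░░
░░░░░░░░
░░○···◇░
░░○·○·■░
░░■·◆●■░
░░●○●○○░
░◇·○○○○░
░·◇●○·○░

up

■■■■■■■■
░░░░░░░░
░░◇●◇◇■░
░░○···◇░
░░○·◆·■░
░░■·●●■░
░░●○●○○░
░◇·○○○○░

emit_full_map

░◇●◇◇■
░○···◇
░○·◆·■
░■·●●■
░●○●○○
◇·○○○○
·◇●○·○
●■○○○○
■·●●■○
○◇○○·◇
○○○···
··○○○○
○■◇●●○
■○○··●

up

■■■■■■■■
■■■■■■■■
░░●○○○○░
░░◇●◇◇■░
░░○·◆·◇░
░░○·○·■░
░░■·●●■░
░░●○●○○░

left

■■■■■■■■
■■■■■■■■
■░·●○○○○
■░◇◇●◇◇■
■░■○◆··◇
■░●○·○·■
■░○■·●●■
■░░●○●○○

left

■■■■■■■■
■■■■■■■■
■■■·●○○○
■■●◇◇●◇◇
■■●■◆···
■■●●○·○·
■■○○■·●●
■■░░●○●○

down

■■■■■■■■
■■■·●○○○
■■●◇◇●◇◇
■■●■○···
■■●●◆·○·
■■○○■·●●
■■··●○●○
■■░◇·○○○

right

■■■■■■■■
■■·●○○○○
■●◇◇●◇◇■
■●■○···◇
■●●○◆○·■
■○○■·●●■
■··●○●○○
■░◇·○○○○

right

■■■■■■■■
■·●○○○○░
●◇◇●◇◇■░
●■○···◇░
●●○·◆·■░
○○■·●●■░
··●○●○○░
░◇·○○○○░

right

■■■■■■■■
·●○○○○░░
◇◇●◇◇■○░
■○···◇■░
●○·○◆■○░
○■·●●■○░
·●○●○○·░
◇·○○○○░░

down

·●○○○○░░
◇◇●◇◇■○░
■○···◇■░
●○·○·■○░
○■·●◆■○░
·●○●○○·░
◇·○○○○○░
·◇●○·○░░

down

◇◇●◇◇■○░
■○···◇■░
●○·○·■○░
○■·●●■○░
·●○●◆○·░
◇·○○○○○░
·◇●○·○○░
●■○○○○░░

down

■○···◇■░
●○·○·■○░
○■·●●■○░
·●○●○○·░
◇·○○◆○○░
·◇●○·○○░
●■○○○○■░
■·●●■○░░

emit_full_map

■·●○○○○░
●◇◇●◇◇■○
●■○···◇■
●●○·○·■○
○○■·●●■○
··●○●○○·
░◇·○○◆○○
░·◇●○·○○
░●■○○○○■
░■·●●■○░
░○◇○○·◇░
░○○○···░
░··○○○○░
░○■◇●●○░
░■○○··●░

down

●○·○·■○░
○■·●●■○░
·●○●○○·░
◇·○○○○○░
·◇●○◆○○░
●■○○○○■░
■·●●■○·░
○◇○○·◇░░

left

●●○·○·■○
○○■·●●■○
··●○●○○·
░◇·○○○○○
░·◇●◆·○○
░●■○○○○■
░■·●●■○·
░○◇○○·◇░

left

■●●○·○·■
■○○■·●●■
■··●○●○○
■░◇·○○○○
■░·◇◆○·○
■░●■○○○○
■░■·●●■○
■░○◇○○·◇

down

■○○■·●●■
■··●○●○○
■░◇·○○○○
■░·◇●○·○
■░●■◆○○○
■░■·●●■○
■░○◇○○·◇
■░○○○···

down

■··●○●○○
■░◇·○○○○
■░·◇●○·○
■░●■○○○○
■░■·◆●■○
■░○◇○○·◇
■░○○○···
■░··○○○○

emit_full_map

■·●○○○○░
●◇◇●◇◇■○
●■○···◇■
●●○·○·■○
○○■·●●■○
··●○●○○·
░◇·○○○○○
░·◇●○·○○
░●■○○○○■
░■·◆●■○·
░○◇○○·◇░
░○○○···░
░··○○○○░
░○■◇●●○░
░■○○··●░

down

■░◇·○○○○
■░·◇●○·○
■░●■○○○○
■░■·●●■○
■░○◇◆○·◇
■░○○○···
■░··○○○○
■░○■◇●●○

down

■░·◇●○·○
■░●■○○○○
■░■·●●■○
■░○◇○○·◇
■░○○◆···
■░··○○○○
■░○■◇●●○
■░■○○··●

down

■░●■○○○○
■░■·●●■○
■░○◇○○·◇
■░○○○···
■░··◆○○○
■░○■◇●●○
■░■○○··●
■░░░░░░░

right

░●■○○○○■
░■·●●■○·
░○◇○○·◇░
░○○○···░
░··○◆○○░
░○■◇●●○░
░■○○··●░
░░░░░░░░

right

●■○○○○■░
■·●●■○·░
○◇○○·◇●░
○○○···○░
··○○◆○○░
○■◇●●○○░
■○○··●◇░
░░░░░░░░

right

■○○○○■░░
·●●■○·░░
◇○○·◇●○░
○○···○○░
·○○○◆○○░
■◇●●○○●░
○○··●◇●░
░░░░░░░░

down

·●●■○·░░
◇○○·◇●○░
○○···○○░
·○○○○○○░
■◇●●◆○●░
○○··●◇●░
░░◇○●·●░
■■■■■■■■

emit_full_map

■·●○○○○░░
●◇◇●◇◇■○░
●■○···◇■░
●●○·○·■○░
○○■·●●■○░
··●○●○○·░
░◇·○○○○○░
░·◇●○·○○░
░●■○○○○■░
░■·●●■○·░
░○◇○○·◇●○
░○○○···○○
░··○○○○○○
░○■◇●●◆○●
░■○○··●◇●
░░░░◇○●·●


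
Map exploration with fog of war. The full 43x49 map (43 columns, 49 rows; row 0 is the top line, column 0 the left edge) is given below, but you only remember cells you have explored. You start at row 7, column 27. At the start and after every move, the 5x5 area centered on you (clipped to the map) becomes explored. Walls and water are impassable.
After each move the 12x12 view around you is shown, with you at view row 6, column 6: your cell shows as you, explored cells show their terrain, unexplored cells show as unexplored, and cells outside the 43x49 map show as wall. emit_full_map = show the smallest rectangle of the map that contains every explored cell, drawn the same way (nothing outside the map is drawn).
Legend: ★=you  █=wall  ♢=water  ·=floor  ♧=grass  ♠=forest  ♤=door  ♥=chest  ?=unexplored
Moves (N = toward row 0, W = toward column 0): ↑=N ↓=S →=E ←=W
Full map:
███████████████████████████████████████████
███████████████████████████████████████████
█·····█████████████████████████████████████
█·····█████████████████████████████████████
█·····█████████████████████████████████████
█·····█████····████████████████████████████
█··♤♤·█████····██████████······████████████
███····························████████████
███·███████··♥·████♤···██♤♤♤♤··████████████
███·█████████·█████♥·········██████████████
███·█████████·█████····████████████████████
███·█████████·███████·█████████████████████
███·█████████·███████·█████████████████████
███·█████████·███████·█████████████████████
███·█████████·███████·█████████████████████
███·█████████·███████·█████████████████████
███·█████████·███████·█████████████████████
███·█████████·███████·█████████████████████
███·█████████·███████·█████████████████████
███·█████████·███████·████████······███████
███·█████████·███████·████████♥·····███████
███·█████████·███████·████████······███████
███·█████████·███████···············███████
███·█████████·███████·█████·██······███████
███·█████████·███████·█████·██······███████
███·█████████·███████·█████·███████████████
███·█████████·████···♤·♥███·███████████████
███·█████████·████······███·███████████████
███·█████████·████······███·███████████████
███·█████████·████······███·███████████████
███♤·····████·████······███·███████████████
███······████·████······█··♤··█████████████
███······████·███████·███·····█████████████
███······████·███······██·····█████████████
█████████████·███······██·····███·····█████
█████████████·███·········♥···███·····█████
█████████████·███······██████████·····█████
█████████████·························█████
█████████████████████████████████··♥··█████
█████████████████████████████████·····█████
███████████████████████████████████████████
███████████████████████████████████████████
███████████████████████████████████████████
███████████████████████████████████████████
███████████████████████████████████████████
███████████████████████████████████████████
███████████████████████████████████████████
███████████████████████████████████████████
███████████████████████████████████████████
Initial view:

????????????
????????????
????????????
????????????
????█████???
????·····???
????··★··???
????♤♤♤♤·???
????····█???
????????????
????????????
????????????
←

????????????
????????????
????????????
????????????
????██████??
????█·····??
????··★···??
????█♤♤♤♤·??
????·····█??
????????????
????????????
????????????

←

????????????
????????????
????????????
????????????
????███████?
????██·····?
????··★····?
????██♤♤♤♤·?
????······█?
????????????
????????????
????????????

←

????????????
????????????
????????????
????????????
????████████
????███·····
????··★·····
????·██♤♤♤♤·
????·······█
????????????
????????????
????????????

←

????????????
????????????
????????????
????????????
????████████
????████····
????··★·····
????··██♤♤♤♤
????········
????????????
????????????
????????????

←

????????????
????????????
????????????
????????????
????████████
????█████···
????··★·····
????···██♤♤♤
????········
????????????
????????????
????????????

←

????????????
????????????
????????????
????????????
????████████
????██████··
????··★·····
????♤···██♤♤
????♥·······
????????????
????????????
????????????

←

????????????
????????????
????????????
????????????
????████████
????███████·
????··★·····
????█♤···██♤
????█♥······
????????????
????????????
????????????

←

????????????
????????????
????????????
????????????
????████████
????████████
????··★·····
????██♤···██
????██♥·····
????????????
????????????
????????????

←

????????????
????????????
????????????
????????????
????████████
????████████
????··★·····
????███♤···█
????███♥····
????????????
????????????
????????????

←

????????????
????????????
????????????
????????????
????████████
????████████
????··★·····
????████♤···
????████♥···
????????????
????????????
????????????

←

????????????
????????????
????????????
????????????
????·███████
????·███████
????··★·····
????·████♤··
????█████♥··
????????????
????????????
????????????

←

????????????
????????????
????????????
????????????
????··██████
????··██████
????··★·····
????♥·████♤·
????·█████♥·
????????????
????????????
????????????

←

????????????
????????????
????????????
????????????
????···█████
????···█████
????··★·····
????·♥·████♤
????█·█████♥
????????????
????????????
????????????

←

????????????
????????????
????????????
????????????
????····████
????····████
????··★·····
????··♥·████
????██·█████
????????????
????????????
????????????

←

????????????
????????????
????????????
????????????
????█····███
????█····███
????··★·····
????█··♥·███
????███·████
????????????
????????????
????????????

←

????????????
????????????
????????????
????????????
????██····██
????██····██
????··★·····
????██··♥·██
????████·███
????????????
????????????
????????????

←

????????????
????????????
????????????
????????????
????███····█
????███····█
????··★·····
????███··♥·█
????█████·██
????????????
????????????
????????????

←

????????????
????????????
????????????
????????????
????████····
????████····
????··★·····
????████··♥·
????██████·█
????????????
????????????
????????????

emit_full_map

████····███████████████
████····██████████·····
··★····················
████··♥·████♤···██♤♤♤♤·
██████·█████♥·········█

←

????????????
????????????
????????????
????????????
????█████···
????█████···
????··★·····
????█████··♥
????███████·
????????????
????????????
????????????

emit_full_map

█████····███████████████
█████····██████████·····
··★·····················
█████··♥·████♤···██♤♤♤♤·
███████·█████♥·········█
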